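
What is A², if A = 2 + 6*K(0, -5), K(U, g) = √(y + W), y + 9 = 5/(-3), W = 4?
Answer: -236 + 16*I*√15 ≈ -236.0 + 61.968*I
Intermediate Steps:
y = -32/3 (y = -9 + 5/(-3) = -9 + 5*(-⅓) = -9 - 5/3 = -32/3 ≈ -10.667)
K(U, g) = 2*I*√15/3 (K(U, g) = √(-32/3 + 4) = √(-20/3) = 2*I*√15/3)
A = 2 + 4*I*√15 (A = 2 + 6*(2*I*√15/3) = 2 + 4*I*√15 ≈ 2.0 + 15.492*I)
A² = (2 + 4*I*√15)²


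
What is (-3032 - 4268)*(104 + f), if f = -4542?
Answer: 32397400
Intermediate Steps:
(-3032 - 4268)*(104 + f) = (-3032 - 4268)*(104 - 4542) = -7300*(-4438) = 32397400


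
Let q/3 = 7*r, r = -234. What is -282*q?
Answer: 1385748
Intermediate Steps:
q = -4914 (q = 3*(7*(-234)) = 3*(-1638) = -4914)
-282*q = -282*(-4914) = 1385748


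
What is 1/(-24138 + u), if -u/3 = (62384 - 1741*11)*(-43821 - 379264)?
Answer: 1/54873677277 ≈ 1.8224e-11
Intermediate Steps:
u = 54873701415 (u = -3*(62384 - 1741*11)*(-43821 - 379264) = -3*(62384 - 19151)*(-423085) = -129699*(-423085) = -3*(-18291233805) = 54873701415)
1/(-24138 + u) = 1/(-24138 + 54873701415) = 1/54873677277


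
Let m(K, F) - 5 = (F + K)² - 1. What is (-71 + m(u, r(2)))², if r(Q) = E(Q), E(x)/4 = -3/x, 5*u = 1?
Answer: 695556/625 ≈ 1112.9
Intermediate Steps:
u = ⅕ (u = (⅕)*1 = ⅕ ≈ 0.20000)
E(x) = -12/x (E(x) = 4*(-3/x) = -12/x)
r(Q) = -12/Q
m(K, F) = 4 + (F + K)² (m(K, F) = 5 + ((F + K)² - 1) = 5 + (-1 + (F + K)²) = 4 + (F + K)²)
(-71 + m(u, r(2)))² = (-71 + (4 + (-12/2 + ⅕)²))² = (-71 + (4 + (-12*½ + ⅕)²))² = (-71 + (4 + (-6 + ⅕)²))² = (-71 + (4 + (-29/5)²))² = (-71 + (4 + 841/25))² = (-71 + 941/25)² = (-834/25)² = 695556/625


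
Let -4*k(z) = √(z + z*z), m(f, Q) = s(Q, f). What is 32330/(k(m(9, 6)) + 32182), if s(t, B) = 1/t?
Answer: 599295778560/596552327417 + 775920*√7/596552327417 ≈ 1.0046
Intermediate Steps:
m(f, Q) = 1/Q
k(z) = -√(z + z²)/4 (k(z) = -√(z + z*z)/4 = -√(z + z²)/4)
32330/(k(m(9, 6)) + 32182) = 32330/(-√6*√(1 + 1/6)/6/4 + 32182) = 32330/(-√6*√(1 + ⅙)/6/4 + 32182) = 32330/(-√7/6/4 + 32182) = 32330/(-√7/24 + 32182) = 32330/(32182 - √7/24)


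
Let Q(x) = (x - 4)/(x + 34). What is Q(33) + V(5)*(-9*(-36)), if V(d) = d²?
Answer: 542729/67 ≈ 8100.4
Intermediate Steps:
Q(x) = (-4 + x)/(34 + x)
Q(33) + V(5)*(-9*(-36)) = (-4 + 33)/(34 + 33) + 5²*(-9*(-36)) = 29/67 + 25*324 = (1/67)*29 + 8100 = 29/67 + 8100 = 542729/67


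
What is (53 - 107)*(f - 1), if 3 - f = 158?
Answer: 8424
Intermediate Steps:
f = -155 (f = 3 - 1*158 = 3 - 158 = -155)
(53 - 107)*(f - 1) = (53 - 107)*(-155 - 1) = -54*(-156) = 8424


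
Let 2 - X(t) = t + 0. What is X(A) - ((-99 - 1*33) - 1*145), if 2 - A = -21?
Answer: 256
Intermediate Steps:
A = 23 (A = 2 - 1*(-21) = 2 + 21 = 23)
X(t) = 2 - t (X(t) = 2 - (t + 0) = 2 - t)
X(A) - ((-99 - 1*33) - 1*145) = (2 - 1*23) - ((-99 - 1*33) - 1*145) = (2 - 23) - ((-99 - 33) - 145) = -21 - (-132 - 145) = -21 - 1*(-277) = -21 + 277 = 256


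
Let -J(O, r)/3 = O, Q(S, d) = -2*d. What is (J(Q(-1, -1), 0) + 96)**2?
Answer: 8100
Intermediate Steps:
J(O, r) = -3*O
(J(Q(-1, -1), 0) + 96)**2 = (-(-6)*(-1) + 96)**2 = (-3*2 + 96)**2 = (-6 + 96)**2 = 90**2 = 8100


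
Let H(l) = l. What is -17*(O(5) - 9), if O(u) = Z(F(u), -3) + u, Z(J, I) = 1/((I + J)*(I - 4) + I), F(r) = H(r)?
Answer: 69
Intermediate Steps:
F(r) = r
Z(J, I) = 1/(I + (-4 + I)*(I + J)) (Z(J, I) = 1/((I + J)*(-4 + I) + I) = 1/((-4 + I)*(I + J) + I) = 1/(I + (-4 + I)*(I + J)))
O(u) = u + 1/(18 - 7*u) (O(u) = 1/((-3)² - 4*u - 3*(-3) - 3*u) + u = 1/(9 - 4*u + 9 - 3*u) + u = 1/(18 - 7*u) + u = u + 1/(18 - 7*u))
-17*(O(5) - 9) = -17*((5 - 1/(-18 + 7*5)) - 9) = -17*((5 - 1/(-18 + 35)) - 9) = -17*((5 - 1/17) - 9) = -17*(84/17 - 9) = -17*(-69/17) = 69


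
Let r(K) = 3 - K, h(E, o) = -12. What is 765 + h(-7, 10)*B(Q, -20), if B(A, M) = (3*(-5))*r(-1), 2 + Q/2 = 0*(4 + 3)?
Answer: 1485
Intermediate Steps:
Q = -4 (Q = -4 + 2*(0*(4 + 3)) = -4 + 2*(0*7) = -4 + 2*0 = -4 + 0 = -4)
B(A, M) = -60 (B(A, M) = (3*(-5))*(3 - 1*(-1)) = -15*(3 + 1) = -15*4 = -60)
765 + h(-7, 10)*B(Q, -20) = 765 - 12*(-60) = 765 + 720 = 1485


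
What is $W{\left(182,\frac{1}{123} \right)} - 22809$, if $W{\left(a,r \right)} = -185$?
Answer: $-22994$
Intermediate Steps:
$W{\left(182,\frac{1}{123} \right)} - 22809 = -185 - 22809 = -22994$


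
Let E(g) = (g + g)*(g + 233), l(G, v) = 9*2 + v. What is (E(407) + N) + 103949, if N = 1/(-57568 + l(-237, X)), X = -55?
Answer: 35997882944/57605 ≈ 6.2491e+5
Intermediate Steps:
l(G, v) = 18 + v
E(g) = 2*g*(233 + g) (E(g) = (2*g)*(233 + g) = 2*g*(233 + g))
N = -1/57605 (N = 1/(-57568 + (18 - 55)) = 1/(-57568 - 37) = 1/(-57605) = -1/57605 ≈ -1.7360e-5)
(E(407) + N) + 103949 = (2*407*(233 + 407) - 1/57605) + 103949 = (2*407*640 - 1/57605) + 103949 = (520960 - 1/57605) + 103949 = 30009900799/57605 + 103949 = 35997882944/57605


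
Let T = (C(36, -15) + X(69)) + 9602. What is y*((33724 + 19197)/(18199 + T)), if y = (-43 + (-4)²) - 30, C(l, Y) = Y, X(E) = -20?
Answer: -3016497/27766 ≈ -108.64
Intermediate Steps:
T = 9567 (T = (-15 - 20) + 9602 = -35 + 9602 = 9567)
y = -57 (y = (-43 + 16) - 30 = -27 - 30 = -57)
y*((33724 + 19197)/(18199 + T)) = -57*(33724 + 19197)/(18199 + 9567) = -3016497/27766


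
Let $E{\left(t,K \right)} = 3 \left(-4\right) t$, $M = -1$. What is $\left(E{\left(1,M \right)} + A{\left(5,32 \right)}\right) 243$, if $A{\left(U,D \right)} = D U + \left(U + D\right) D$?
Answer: $323676$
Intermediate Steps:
$A{\left(U,D \right)} = D U + D \left(D + U\right)$ ($A{\left(U,D \right)} = D U + \left(D + U\right) D = D U + D \left(D + U\right)$)
$E{\left(t,K \right)} = - 12 t$
$\left(E{\left(1,M \right)} + A{\left(5,32 \right)}\right) 243 = \left(\left(-12\right) 1 + 32 \left(32 + 2 \cdot 5\right)\right) 243 = \left(-12 + 32 \left(32 + 10\right)\right) 243 = \left(-12 + 32 \cdot 42\right) 243 = \left(-12 + 1344\right) 243 = 1332 \cdot 243 = 323676$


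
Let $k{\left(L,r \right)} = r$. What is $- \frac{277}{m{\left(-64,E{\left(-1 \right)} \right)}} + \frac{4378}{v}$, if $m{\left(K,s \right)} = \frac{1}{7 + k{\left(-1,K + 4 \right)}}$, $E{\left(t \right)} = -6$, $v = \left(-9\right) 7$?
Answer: $\frac{920525}{63} \approx 14612.0$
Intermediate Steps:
$v = -63$
$m{\left(K,s \right)} = \frac{1}{11 + K}$ ($m{\left(K,s \right)} = \frac{1}{7 + \left(K + 4\right)} = \frac{1}{7 + \left(4 + K\right)} = \frac{1}{11 + K}$)
$- \frac{277}{m{\left(-64,E{\left(-1 \right)} \right)}} + \frac{4378}{v} = - \frac{277}{\frac{1}{11 - 64}} + \frac{4378}{-63} = - \frac{277}{\frac{1}{-53}} + 4378 \left(- \frac{1}{63}\right) = - \frac{277}{- \frac{1}{53}} - \frac{4378}{63} = \left(-277\right) \left(-53\right) - \frac{4378}{63} = 14681 - \frac{4378}{63} = \frac{920525}{63}$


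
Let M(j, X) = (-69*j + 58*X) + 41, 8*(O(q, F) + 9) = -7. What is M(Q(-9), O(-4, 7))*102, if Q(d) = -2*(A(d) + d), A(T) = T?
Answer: -615213/2 ≈ -3.0761e+5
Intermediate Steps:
O(q, F) = -79/8 (O(q, F) = -9 + (⅛)*(-7) = -9 - 7/8 = -79/8)
Q(d) = -4*d (Q(d) = -2*(d + d) = -4*d)
M(j, X) = 41 - 69*j + 58*X
M(Q(-9), O(-4, 7))*102 = (41 - (-276)*(-9) + 58*(-79/8))*102 = (41 - 69*36 - 2291/4)*102 = (41 - 2484 - 2291/4)*102 = -12063/4*102 = -615213/2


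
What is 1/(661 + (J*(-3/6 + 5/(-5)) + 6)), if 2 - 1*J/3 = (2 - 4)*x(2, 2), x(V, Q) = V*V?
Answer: 1/622 ≈ 0.0016077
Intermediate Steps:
x(V, Q) = V**2
J = 30 (J = 6 - 3*(2 - 4)*2**2 = 6 - (-6)*4 = 6 - 3*(-8) = 6 + 24 = 30)
1/(661 + (J*(-3/6 + 5/(-5)) + 6)) = 1/(661 + (30*(-3/6 + 5/(-5)) + 6)) = 1/(661 + (30*(-3*1/6 + 5*(-1/5)) + 6)) = 1/(661 + (30*(-1/2 - 1) + 6)) = 1/(661 + (30*(-3/2) + 6)) = 1/(661 + (-45 + 6)) = 1/(661 - 39) = 1/622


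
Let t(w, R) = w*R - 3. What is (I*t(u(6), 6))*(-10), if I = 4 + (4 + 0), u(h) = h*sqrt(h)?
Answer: 240 - 2880*sqrt(6) ≈ -6814.5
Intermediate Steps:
u(h) = h**(3/2)
t(w, R) = -3 + R*w (t(w, R) = R*w - 3 = -3 + R*w)
I = 8 (I = 4 + 4 = 8)
(I*t(u(6), 6))*(-10) = (8*(-3 + 6*6**(3/2)))*(-10) = (8*(-3 + 6*(6*sqrt(6))))*(-10) = (8*(-3 + 36*sqrt(6)))*(-10) = (-24 + 288*sqrt(6))*(-10) = 240 - 2880*sqrt(6)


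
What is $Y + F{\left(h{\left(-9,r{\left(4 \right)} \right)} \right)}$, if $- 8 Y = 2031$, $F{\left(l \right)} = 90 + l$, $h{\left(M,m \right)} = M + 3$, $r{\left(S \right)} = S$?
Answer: $- \frac{1359}{8} \approx -169.88$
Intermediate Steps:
$h{\left(M,m \right)} = 3 + M$
$Y = - \frac{2031}{8}$ ($Y = \left(- \frac{1}{8}\right) 2031 = - \frac{2031}{8} \approx -253.88$)
$Y + F{\left(h{\left(-9,r{\left(4 \right)} \right)} \right)} = - \frac{2031}{8} + \left(90 + \left(3 - 9\right)\right) = - \frac{2031}{8} + \left(90 - 6\right) = - \frac{2031}{8} + 84 = - \frac{1359}{8}$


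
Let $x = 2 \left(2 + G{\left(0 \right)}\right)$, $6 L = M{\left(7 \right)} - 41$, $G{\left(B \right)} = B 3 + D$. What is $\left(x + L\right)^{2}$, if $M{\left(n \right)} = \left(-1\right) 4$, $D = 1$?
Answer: $\frac{9}{4} \approx 2.25$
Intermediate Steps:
$M{\left(n \right)} = -4$
$G{\left(B \right)} = 1 + 3 B$ ($G{\left(B \right)} = B 3 + 1 = 3 B + 1 = 1 + 3 B$)
$L = - \frac{15}{2}$ ($L = \frac{-4 - 41}{6} = \frac{1}{6} \left(-45\right) = - \frac{15}{2} \approx -7.5$)
$x = 6$ ($x = 2 \left(2 + \left(1 + 3 \cdot 0\right)\right) = 2 \left(2 + \left(1 + 0\right)\right) = 2 \left(2 + 1\right) = 2 \cdot 3 = 6$)
$\left(x + L\right)^{2} = \left(6 - \frac{15}{2}\right)^{2} = \left(- \frac{3}{2}\right)^{2} = \frac{9}{4}$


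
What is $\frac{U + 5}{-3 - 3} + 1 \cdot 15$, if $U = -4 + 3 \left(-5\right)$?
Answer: $\frac{52}{3} \approx 17.333$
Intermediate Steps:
$U = -19$ ($U = -4 - 15 = -19$)
$\frac{U + 5}{-3 - 3} + 1 \cdot 15 = \frac{-19 + 5}{-3 - 3} + 1 \cdot 15 = - \frac{14}{-6} + 15 = \left(-14\right) \left(- \frac{1}{6}\right) + 15 = \frac{7}{3} + 15 = \frac{52}{3}$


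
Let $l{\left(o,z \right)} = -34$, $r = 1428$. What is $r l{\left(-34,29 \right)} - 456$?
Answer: $-49008$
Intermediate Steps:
$r l{\left(-34,29 \right)} - 456 = 1428 \left(-34\right) - 456 = -48552 - 456 = -49008$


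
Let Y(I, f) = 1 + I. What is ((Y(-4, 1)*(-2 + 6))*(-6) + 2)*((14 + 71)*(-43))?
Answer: -270470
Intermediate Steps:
((Y(-4, 1)*(-2 + 6))*(-6) + 2)*((14 + 71)*(-43)) = (((1 - 4)*(-2 + 6))*(-6) + 2)*((14 + 71)*(-43)) = (-3*4*(-6) + 2)*(85*(-43)) = (-12*(-6) + 2)*(-3655) = (72 + 2)*(-3655) = 74*(-3655) = -270470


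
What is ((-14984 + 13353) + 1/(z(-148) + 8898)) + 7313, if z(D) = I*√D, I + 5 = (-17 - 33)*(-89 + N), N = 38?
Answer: 2948316233913/518887052 - 2545*I*√37/518887052 ≈ 5682.0 - 2.9834e-5*I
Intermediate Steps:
I = 2545 (I = -5 + (-17 - 33)*(-89 + 38) = -5 - 50*(-51) = -5 + 2550 = 2545)
z(D) = 2545*√D
((-14984 + 13353) + 1/(z(-148) + 8898)) + 7313 = ((-14984 + 13353) + 1/(2545*√(-148) + 8898)) + 7313 = (-1631 + 1/(2545*(2*I*√37) + 8898)) + 7313 = (-1631 + 1/(5090*I*√37 + 8898)) + 7313 = (-1631 + 1/(8898 + 5090*I*√37)) + 7313 = 5682 + 1/(8898 + 5090*I*√37)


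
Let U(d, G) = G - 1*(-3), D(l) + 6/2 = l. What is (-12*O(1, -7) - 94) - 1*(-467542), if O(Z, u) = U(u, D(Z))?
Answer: 467436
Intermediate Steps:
D(l) = -3 + l
U(d, G) = 3 + G (U(d, G) = G + 3 = 3 + G)
O(Z, u) = Z (O(Z, u) = 3 + (-3 + Z) = Z)
(-12*O(1, -7) - 94) - 1*(-467542) = (-12*1 - 94) - 1*(-467542) = (-12 - 94) + 467542 = -106 + 467542 = 467436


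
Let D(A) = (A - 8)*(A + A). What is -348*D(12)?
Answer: -33408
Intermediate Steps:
D(A) = 2*A*(-8 + A) (D(A) = (-8 + A)*(2*A) = 2*A*(-8 + A))
-348*D(12) = -696*12*(-8 + 12) = -696*12*4 = -348*96 = -33408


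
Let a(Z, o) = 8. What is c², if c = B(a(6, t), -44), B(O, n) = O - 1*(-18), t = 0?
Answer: 676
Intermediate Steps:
B(O, n) = 18 + O (B(O, n) = O + 18 = 18 + O)
c = 26 (c = 18 + 8 = 26)
c² = 26² = 676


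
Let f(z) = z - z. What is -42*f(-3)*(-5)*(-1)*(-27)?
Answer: 0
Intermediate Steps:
f(z) = 0
-42*f(-3)*(-5)*(-1)*(-27) = -42*0*(-5)*(-1)*(-27) = -0*(-1)*(-27) = -42*0*(-27) = 0*(-27) = 0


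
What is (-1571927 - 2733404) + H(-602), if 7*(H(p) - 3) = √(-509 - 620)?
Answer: -4305328 + I*√1129/7 ≈ -4.3053e+6 + 4.8001*I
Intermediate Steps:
H(p) = 3 + I*√1129/7 (H(p) = 3 + √(-509 - 620)/7 = 3 + √(-1129)/7 = 3 + (I*√1129)/7 = 3 + I*√1129/7)
(-1571927 - 2733404) + H(-602) = (-1571927 - 2733404) + (3 + I*√1129/7) = -4305331 + (3 + I*√1129/7) = -4305328 + I*√1129/7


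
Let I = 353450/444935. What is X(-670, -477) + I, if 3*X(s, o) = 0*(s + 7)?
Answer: 70690/88987 ≈ 0.79439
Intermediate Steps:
X(s, o) = 0 (X(s, o) = (0*(s + 7))/3 = (0*(7 + s))/3 = (⅓)*0 = 0)
I = 70690/88987 (I = 353450*(1/444935) = 70690/88987 ≈ 0.79439)
X(-670, -477) + I = 0 + 70690/88987 = 70690/88987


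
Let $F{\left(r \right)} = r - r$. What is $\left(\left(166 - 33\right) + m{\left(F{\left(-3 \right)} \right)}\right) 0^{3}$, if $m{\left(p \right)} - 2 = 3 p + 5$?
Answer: $0$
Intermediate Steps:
$F{\left(r \right)} = 0$
$m{\left(p \right)} = 7 + 3 p$ ($m{\left(p \right)} = 2 + \left(3 p + 5\right) = 2 + \left(5 + 3 p\right) = 7 + 3 p$)
$\left(\left(166 - 33\right) + m{\left(F{\left(-3 \right)} \right)}\right) 0^{3} = \left(\left(166 - 33\right) + \left(7 + 3 \cdot 0\right)\right) 0^{3} = \left(\left(166 - 33\right) + \left(7 + 0\right)\right) 0 = \left(133 + 7\right) 0 = 140 \cdot 0 = 0$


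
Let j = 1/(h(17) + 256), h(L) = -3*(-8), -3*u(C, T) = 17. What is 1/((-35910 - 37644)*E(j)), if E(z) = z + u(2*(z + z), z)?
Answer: 140/58316063 ≈ 2.4007e-6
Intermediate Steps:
u(C, T) = -17/3 (u(C, T) = -⅓*17 = -17/3)
h(L) = 24
j = 1/280 (j = 1/(24 + 256) = 1/280 ≈ 0.0035714)
E(z) = -17/3 + z (E(z) = z - 17/3 = -17/3 + z)
1/((-35910 - 37644)*E(j)) = 1/((-35910 - 37644)*(-17/3 + 1/280)) = 1/((-73554)*(-4757/840)) = -1/73554*(-840/4757) = 140/58316063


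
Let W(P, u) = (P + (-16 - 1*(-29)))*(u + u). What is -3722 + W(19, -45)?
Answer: -6602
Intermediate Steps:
W(P, u) = 2*u*(13 + P) (W(P, u) = (P + (-16 + 29))*(2*u) = (P + 13)*(2*u) = (13 + P)*(2*u) = 2*u*(13 + P))
-3722 + W(19, -45) = -3722 + 2*(-45)*(13 + 19) = -3722 + 2*(-45)*32 = -3722 - 2880 = -6602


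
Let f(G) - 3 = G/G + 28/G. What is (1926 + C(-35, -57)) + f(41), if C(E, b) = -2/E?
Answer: 2770612/1435 ≈ 1930.7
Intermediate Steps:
f(G) = 4 + 28/G (f(G) = 3 + (G/G + 28/G) = 3 + (1 + 28/G) = 4 + 28/G)
(1926 + C(-35, -57)) + f(41) = (1926 - 2/(-35)) + (4 + 28/41) = (1926 - 2*(-1/35)) + (4 + 28*(1/41)) = (1926 + 2/35) + (4 + 28/41) = 67412/35 + 192/41 = 2770612/1435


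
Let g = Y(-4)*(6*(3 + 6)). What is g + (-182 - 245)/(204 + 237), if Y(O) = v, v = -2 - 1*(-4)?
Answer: 6743/63 ≈ 107.03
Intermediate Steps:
v = 2 (v = -2 + 4 = 2)
Y(O) = 2
g = 108 (g = 2*(6*(3 + 6)) = 2*(6*9) = 2*54 = 108)
g + (-182 - 245)/(204 + 237) = 108 + (-182 - 245)/(204 + 237) = 108 - 427/441 = 108 - 427*1/441 = 108 - 61/63 = 6743/63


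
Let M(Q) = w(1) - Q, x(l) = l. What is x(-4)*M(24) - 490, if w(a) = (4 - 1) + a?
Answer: -410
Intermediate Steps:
w(a) = 3 + a
M(Q) = 4 - Q (M(Q) = (3 + 1) - Q = 4 - Q)
x(-4)*M(24) - 490 = -4*(4 - 1*24) - 490 = -4*(4 - 24) - 490 = -4*(-20) - 490 = 80 - 490 = -410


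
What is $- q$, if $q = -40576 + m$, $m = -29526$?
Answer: $70102$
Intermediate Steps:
$q = -70102$ ($q = -40576 - 29526 = -70102$)
$- q = \left(-1\right) \left(-70102\right) = 70102$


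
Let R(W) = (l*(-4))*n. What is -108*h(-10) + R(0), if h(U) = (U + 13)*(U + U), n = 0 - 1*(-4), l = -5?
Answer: 6560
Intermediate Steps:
n = 4 (n = 0 + 4 = 4)
h(U) = 2*U*(13 + U) (h(U) = (13 + U)*(2*U) = 2*U*(13 + U))
R(W) = 80 (R(W) = -5*(-4)*4 = 20*4 = 80)
-108*h(-10) + R(0) = -216*(-10)*(13 - 10) + 80 = -216*(-10)*3 + 80 = -108*(-60) + 80 = 6480 + 80 = 6560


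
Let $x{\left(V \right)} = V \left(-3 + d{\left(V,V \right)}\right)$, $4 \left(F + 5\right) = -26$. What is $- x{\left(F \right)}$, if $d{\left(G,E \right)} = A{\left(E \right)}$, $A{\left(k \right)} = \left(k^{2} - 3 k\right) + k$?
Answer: $\frac{14007}{8} \approx 1750.9$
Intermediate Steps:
$A{\left(k \right)} = k^{2} - 2 k$
$d{\left(G,E \right)} = E \left(-2 + E\right)$
$F = - \frac{23}{2}$ ($F = -5 + \frac{1}{4} \left(-26\right) = -5 - \frac{13}{2} = - \frac{23}{2} \approx -11.5$)
$x{\left(V \right)} = V \left(-3 + V \left(-2 + V\right)\right)$
$- x{\left(F \right)} = - \frac{\left(-23\right) \left(-3 - \frac{23 \left(-2 - \frac{23}{2}\right)}{2}\right)}{2} = - \frac{\left(-23\right) \left(-3 - - \frac{621}{4}\right)}{2} = - \frac{\left(-23\right) \left(-3 + \frac{621}{4}\right)}{2} = - \frac{\left(-23\right) 609}{2 \cdot 4} = \left(-1\right) \left(- \frac{14007}{8}\right) = \frac{14007}{8}$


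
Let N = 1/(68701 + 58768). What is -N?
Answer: -1/127469 ≈ -7.8450e-6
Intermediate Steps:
N = 1/127469 ≈ 7.8450e-6
-N = -1*1/127469 = -1/127469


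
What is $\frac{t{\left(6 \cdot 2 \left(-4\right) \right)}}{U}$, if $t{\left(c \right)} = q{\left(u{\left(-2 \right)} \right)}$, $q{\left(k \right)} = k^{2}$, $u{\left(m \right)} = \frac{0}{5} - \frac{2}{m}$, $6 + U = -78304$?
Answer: $- \frac{1}{78310} \approx -1.277 \cdot 10^{-5}$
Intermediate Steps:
$U = -78310$ ($U = -6 - 78304 = -78310$)
$u{\left(m \right)} = - \frac{2}{m}$ ($u{\left(m \right)} = 0 \cdot \frac{1}{5} - \frac{2}{m} = 0 - \frac{2}{m} = - \frac{2}{m}$)
$t{\left(c \right)} = 1$ ($t{\left(c \right)} = \left(- \frac{2}{-2}\right)^{2} = \left(\left(-2\right) \left(- \frac{1}{2}\right)\right)^{2} = 1^{2} = 1$)
$\frac{t{\left(6 \cdot 2 \left(-4\right) \right)}}{U} = 1 \frac{1}{-78310} = 1 \left(- \frac{1}{78310}\right) = - \frac{1}{78310}$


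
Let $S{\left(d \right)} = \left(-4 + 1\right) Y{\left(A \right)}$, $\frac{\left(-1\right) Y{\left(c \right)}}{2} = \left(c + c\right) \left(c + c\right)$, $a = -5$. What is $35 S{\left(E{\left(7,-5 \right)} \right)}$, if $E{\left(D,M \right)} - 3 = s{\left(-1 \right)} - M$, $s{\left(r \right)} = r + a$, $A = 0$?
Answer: $0$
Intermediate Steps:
$s{\left(r \right)} = -5 + r$ ($s{\left(r \right)} = r - 5 = -5 + r$)
$Y{\left(c \right)} = - 8 c^{2}$ ($Y{\left(c \right)} = - 2 \left(c + c\right) \left(c + c\right) = - 2 \cdot 2 c 2 c = - 2 \cdot 4 c^{2} = - 8 c^{2}$)
$E{\left(D,M \right)} = -3 - M$ ($E{\left(D,M \right)} = 3 - \left(6 + M\right) = -3 - M$)
$S{\left(d \right)} = 0$ ($S{\left(d \right)} = \left(-4 + 1\right) \left(- 8 \cdot 0^{2}\right) = - 3 \left(\left(-8\right) 0\right) = \left(-3\right) 0 = 0$)
$35 S{\left(E{\left(7,-5 \right)} \right)} = 35 \cdot 0 = 0$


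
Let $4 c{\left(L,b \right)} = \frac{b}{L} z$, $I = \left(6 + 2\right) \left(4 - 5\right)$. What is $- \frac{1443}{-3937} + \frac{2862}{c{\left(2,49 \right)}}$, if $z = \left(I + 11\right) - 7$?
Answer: $- \frac{22464681}{192913} \approx -116.45$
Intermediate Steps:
$I = -8$ ($I = 8 \left(-1\right) = -8$)
$z = -4$ ($z = \left(-8 + 11\right) - 7 = 3 - 7 = -4$)
$c{\left(L,b \right)} = - \frac{b}{L}$ ($c{\left(L,b \right)} = \frac{\frac{b}{L} \left(-4\right)}{4} = \frac{\left(-4\right) b \frac{1}{L}}{4} = - \frac{b}{L}$)
$- \frac{1443}{-3937} + \frac{2862}{c{\left(2,49 \right)}} = - \frac{1443}{-3937} + \frac{2862}{\left(-1\right) 49 \cdot \frac{1}{2}} = \left(-1443\right) \left(- \frac{1}{3937}\right) + \frac{2862}{\left(-1\right) 49 \cdot \frac{1}{2}} = \frac{1443}{3937} + \frac{2862}{- \frac{49}{2}} = \frac{1443}{3937} + 2862 \left(- \frac{2}{49}\right) = \frac{1443}{3937} - \frac{5724}{49} = - \frac{22464681}{192913}$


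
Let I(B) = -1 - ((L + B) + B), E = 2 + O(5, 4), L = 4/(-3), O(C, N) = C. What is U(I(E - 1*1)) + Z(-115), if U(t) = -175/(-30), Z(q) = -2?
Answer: 23/6 ≈ 3.8333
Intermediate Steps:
L = -4/3 (L = 4*(-1/3) = -4/3 ≈ -1.3333)
E = 7 (E = 2 + 5 = 7)
I(B) = 1/3 - 2*B (I(B) = -1 - ((-4/3 + B) + B) = -1 - (-4/3 + 2*B) = -1 + (4/3 - 2*B) = 1/3 - 2*B)
U(t) = 35/6 (U(t) = -175*(-1/30) = 35/6)
U(I(E - 1*1)) + Z(-115) = 35/6 - 2 = 23/6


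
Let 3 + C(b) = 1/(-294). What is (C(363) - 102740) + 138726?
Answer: 10579001/294 ≈ 35983.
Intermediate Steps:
C(b) = -883/294 (C(b) = -3 + 1/(-294) = -3 - 1/294 = -883/294)
(C(363) - 102740) + 138726 = (-883/294 - 102740) + 138726 = -30206443/294 + 138726 = 10579001/294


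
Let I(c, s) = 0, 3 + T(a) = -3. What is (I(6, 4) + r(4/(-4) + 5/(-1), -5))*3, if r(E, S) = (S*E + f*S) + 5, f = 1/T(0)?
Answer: 215/2 ≈ 107.50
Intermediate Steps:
T(a) = -6 (T(a) = -3 - 3 = -6)
f = -⅙ (f = 1/(-6) = -⅙ ≈ -0.16667)
r(E, S) = 5 - S/6 + E*S (r(E, S) = (S*E - S/6) + 5 = (E*S - S/6) + 5 = (-S/6 + E*S) + 5 = 5 - S/6 + E*S)
(I(6, 4) + r(4/(-4) + 5/(-1), -5))*3 = (0 + (5 - ⅙*(-5) + (4/(-4) + 5/(-1))*(-5)))*3 = (0 + (5 + ⅚ + (4*(-¼) + 5*(-1))*(-5)))*3 = (0 + (5 + ⅚ + (-1 - 5)*(-5)))*3 = (0 + (5 + ⅚ - 6*(-5)))*3 = (0 + (5 + ⅚ + 30))*3 = (0 + 215/6)*3 = (215/6)*3 = 215/2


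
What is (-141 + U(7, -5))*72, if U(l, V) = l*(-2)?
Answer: -11160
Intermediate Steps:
U(l, V) = -2*l
(-141 + U(7, -5))*72 = (-141 - 2*7)*72 = (-141 - 14)*72 = -155*72 = -11160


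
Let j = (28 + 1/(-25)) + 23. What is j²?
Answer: 1623076/625 ≈ 2596.9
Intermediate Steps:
j = 1274/25 (j = (28 - 1/25) + 23 = 699/25 + 23 = 1274/25 ≈ 50.960)
j² = (1274/25)² = 1623076/625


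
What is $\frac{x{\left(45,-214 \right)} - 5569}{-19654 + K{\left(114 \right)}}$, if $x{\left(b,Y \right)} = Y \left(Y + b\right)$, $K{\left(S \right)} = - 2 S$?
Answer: $- \frac{30597}{19882} \approx -1.5389$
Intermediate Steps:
$\frac{x{\left(45,-214 \right)} - 5569}{-19654 + K{\left(114 \right)}} = \frac{- 214 \left(-214 + 45\right) - 5569}{-19654 - 228} = \frac{\left(-214\right) \left(-169\right) - 5569}{-19654 - 228} = \frac{36166 - 5569}{-19882} = 30597 \left(- \frac{1}{19882}\right) = - \frac{30597}{19882}$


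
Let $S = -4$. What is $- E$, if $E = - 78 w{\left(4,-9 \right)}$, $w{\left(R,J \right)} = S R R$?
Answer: $-4992$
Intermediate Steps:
$w{\left(R,J \right)} = - 4 R^{2}$ ($w{\left(R,J \right)} = - 4 R R = - 4 R^{2}$)
$E = 4992$ ($E = - 78 \left(- 4 \cdot 4^{2}\right) = - 78 \left(\left(-4\right) 16\right) = \left(-78\right) \left(-64\right) = 4992$)
$- E = \left(-1\right) 4992 = -4992$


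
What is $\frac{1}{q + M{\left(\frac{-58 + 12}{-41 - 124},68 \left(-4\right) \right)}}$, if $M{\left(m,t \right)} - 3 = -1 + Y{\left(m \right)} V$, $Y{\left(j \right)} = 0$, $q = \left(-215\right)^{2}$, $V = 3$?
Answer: $\frac{1}{46227} \approx 2.1632 \cdot 10^{-5}$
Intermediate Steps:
$q = 46225$
$M{\left(m,t \right)} = 2$ ($M{\left(m,t \right)} = 3 + \left(-1 + 0 \cdot 3\right) = 3 + \left(-1 + 0\right) = 3 - 1 = 2$)
$\frac{1}{q + M{\left(\frac{-58 + 12}{-41 - 124},68 \left(-4\right) \right)}} = \frac{1}{46225 + 2} = \frac{1}{46227}$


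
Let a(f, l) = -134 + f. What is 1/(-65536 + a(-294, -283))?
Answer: -1/65964 ≈ -1.5160e-5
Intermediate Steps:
1/(-65536 + a(-294, -283)) = 1/(-65536 + (-134 - 294)) = 1/(-65536 - 428) = 1/(-65964) = -1/65964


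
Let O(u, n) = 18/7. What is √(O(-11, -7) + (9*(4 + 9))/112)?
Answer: 9*√35/28 ≈ 1.9016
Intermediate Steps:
O(u, n) = 18/7 (O(u, n) = 18*(⅐) = 18/7)
√(O(-11, -7) + (9*(4 + 9))/112) = √(18/7 + (9*(4 + 9))/112) = √(18/7 + (9*13)*(1/112)) = √(18/7 + 117*(1/112)) = √(18/7 + 117/112) = √(405/112) = 9*√35/28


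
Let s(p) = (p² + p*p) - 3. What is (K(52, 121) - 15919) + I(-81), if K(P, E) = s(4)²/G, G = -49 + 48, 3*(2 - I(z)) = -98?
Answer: -50176/3 ≈ -16725.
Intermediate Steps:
I(z) = 104/3 (I(z) = 2 - ⅓*(-98) = 2 + 98/3 = 104/3)
s(p) = -3 + 2*p² (s(p) = (p² + p²) - 3 = 2*p² - 3 = -3 + 2*p²)
G = -1
K(P, E) = -841 (K(P, E) = (-3 + 2*4²)²/(-1) = (-3 + 2*16)²*(-1) = (-3 + 32)²*(-1) = 29²*(-1) = 841*(-1) = -841)
(K(52, 121) - 15919) + I(-81) = (-841 - 15919) + 104/3 = -16760 + 104/3 = -50176/3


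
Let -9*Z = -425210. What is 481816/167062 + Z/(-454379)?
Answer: 949653608678/341592590241 ≈ 2.7801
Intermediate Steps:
Z = 425210/9 (Z = -⅑*(-425210) = 425210/9 ≈ 47246.)
481816/167062 + Z/(-454379) = 481816/167062 + (425210/9)/(-454379) = 481816*(1/167062) + (425210/9)*(-1/454379) = 240908/83531 - 425210/4089411 = 949653608678/341592590241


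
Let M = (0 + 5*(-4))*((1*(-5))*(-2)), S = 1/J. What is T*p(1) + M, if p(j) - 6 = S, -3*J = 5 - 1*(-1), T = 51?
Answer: 161/2 ≈ 80.500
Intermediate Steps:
J = -2 (J = -(5 - 1*(-1))/3 = -(5 + 1)/3 = -1/3*6 = -2)
S = -1/2 (S = 1/(-2) = -1/2 ≈ -0.50000)
M = -200 (M = (0 - 20)*(-5*(-2)) = -20*10 = -200)
p(j) = 11/2 (p(j) = 6 - 1/2 = 11/2)
T*p(1) + M = 51*(11/2) - 200 = 561/2 - 200 = 161/2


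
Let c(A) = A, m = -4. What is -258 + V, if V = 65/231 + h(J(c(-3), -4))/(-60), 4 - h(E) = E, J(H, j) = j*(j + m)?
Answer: -99042/385 ≈ -257.25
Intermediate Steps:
J(H, j) = j*(-4 + j) (J(H, j) = j*(j - 4) = j*(-4 + j))
h(E) = 4 - E
V = 288/385 (V = 65/231 + (4 - (-4)*(-4 - 4))/(-60) = 65*(1/231) + (4 - (-4)*(-8))*(-1/60) = 65/231 + (4 - 1*32)*(-1/60) = 65/231 + (4 - 32)*(-1/60) = 65/231 - 28*(-1/60) = 65/231 + 7/15 = 288/385 ≈ 0.74805)
-258 + V = -258 + 288/385 = -99042/385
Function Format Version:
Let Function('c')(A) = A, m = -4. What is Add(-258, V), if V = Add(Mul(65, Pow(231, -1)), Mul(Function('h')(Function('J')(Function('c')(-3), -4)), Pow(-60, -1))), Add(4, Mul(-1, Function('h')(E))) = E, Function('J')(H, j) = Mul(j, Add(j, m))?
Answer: Rational(-99042, 385) ≈ -257.25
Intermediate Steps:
Function('J')(H, j) = Mul(j, Add(-4, j)) (Function('J')(H, j) = Mul(j, Add(j, -4)) = Mul(j, Add(-4, j)))
Function('h')(E) = Add(4, Mul(-1, E))
V = Rational(288, 385) (V = Add(Mul(65, Pow(231, -1)), Mul(Add(4, Mul(-1, Mul(-4, Add(-4, -4)))), Pow(-60, -1))) = Add(Mul(65, Rational(1, 231)), Mul(Add(4, Mul(-1, Mul(-4, -8))), Rational(-1, 60))) = Add(Rational(65, 231), Mul(Add(4, Mul(-1, 32)), Rational(-1, 60))) = Add(Rational(65, 231), Mul(Add(4, -32), Rational(-1, 60))) = Add(Rational(65, 231), Mul(-28, Rational(-1, 60))) = Add(Rational(65, 231), Rational(7, 15)) = Rational(288, 385) ≈ 0.74805)
Add(-258, V) = Add(-258, Rational(288, 385)) = Rational(-99042, 385)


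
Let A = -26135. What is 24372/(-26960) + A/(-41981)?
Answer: -79640333/282951940 ≈ -0.28146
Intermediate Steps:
24372/(-26960) + A/(-41981) = 24372/(-26960) - 26135/(-41981) = 24372*(-1/26960) - 26135*(-1/41981) = -6093/6740 + 26135/41981 = -79640333/282951940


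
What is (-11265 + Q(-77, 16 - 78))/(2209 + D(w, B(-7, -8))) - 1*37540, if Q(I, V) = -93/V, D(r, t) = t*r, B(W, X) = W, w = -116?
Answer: -75613069/2014 ≈ -37544.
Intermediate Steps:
D(r, t) = r*t
(-11265 + Q(-77, 16 - 78))/(2209 + D(w, B(-7, -8))) - 1*37540 = (-11265 - 93/(16 - 78))/(2209 - 116*(-7)) - 1*37540 = (-11265 - 93/(-62))/(2209 + 812) - 37540 = (-11265 - 93*(-1/62))/3021 - 37540 = (-11265 + 3/2)*(1/3021) - 37540 = -22527/2*1/3021 - 37540 = -7509/2014 - 37540 = -75613069/2014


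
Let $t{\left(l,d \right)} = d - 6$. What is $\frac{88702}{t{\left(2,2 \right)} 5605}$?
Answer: $- \frac{44351}{11210} \approx -3.9564$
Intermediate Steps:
$t{\left(l,d \right)} = -6 + d$ ($t{\left(l,d \right)} = d - 6 = -6 + d$)
$\frac{88702}{t{\left(2,2 \right)} 5605} = \frac{88702}{\left(-6 + 2\right) 5605} = \frac{88702}{\left(-4\right) 5605} = \frac{88702}{-22420} = 88702 \left(- \frac{1}{22420}\right) = - \frac{44351}{11210}$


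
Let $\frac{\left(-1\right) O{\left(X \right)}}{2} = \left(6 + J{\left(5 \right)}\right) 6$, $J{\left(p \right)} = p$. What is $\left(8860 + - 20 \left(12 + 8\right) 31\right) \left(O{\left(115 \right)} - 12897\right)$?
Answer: $46122660$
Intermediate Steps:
$O{\left(X \right)} = -132$ ($O{\left(X \right)} = - 2 \left(6 + 5\right) 6 = - 2 \cdot 11 \cdot 6 = \left(-2\right) 66 = -132$)
$\left(8860 + - 20 \left(12 + 8\right) 31\right) \left(O{\left(115 \right)} - 12897\right) = \left(8860 + - 20 \left(12 + 8\right) 31\right) \left(-132 - 12897\right) = \left(8860 + \left(-20\right) 20 \cdot 31\right) \left(-13029\right) = \left(8860 - 12400\right) \left(-13029\right) = \left(-3540\right) \left(-13029\right) = 46122660$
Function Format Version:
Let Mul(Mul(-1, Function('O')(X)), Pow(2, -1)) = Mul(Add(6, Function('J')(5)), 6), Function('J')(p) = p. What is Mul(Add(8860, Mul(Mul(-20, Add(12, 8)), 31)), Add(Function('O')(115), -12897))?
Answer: 46122660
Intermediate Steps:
Function('O')(X) = -132 (Function('O')(X) = Mul(-2, Mul(Add(6, 5), 6)) = Mul(-2, Mul(11, 6)) = Mul(-2, 66) = -132)
Mul(Add(8860, Mul(Mul(-20, Add(12, 8)), 31)), Add(Function('O')(115), -12897)) = Mul(Add(8860, Mul(Mul(-20, Add(12, 8)), 31)), Add(-132, -12897)) = Mul(Add(8860, Mul(Mul(-20, 20), 31)), -13029) = Mul(Add(8860, Mul(-400, 31)), -13029) = Mul(Add(8860, -12400), -13029) = Mul(-3540, -13029) = 46122660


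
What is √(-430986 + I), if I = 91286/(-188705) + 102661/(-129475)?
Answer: I*√411645229222763622196319/977303195 ≈ 656.5*I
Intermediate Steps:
I = -6238379771/4886515975 (I = 91286*(-1/188705) + 102661*(-1/129475) = -91286/188705 - 102661/129475 = -6238379771/4886515975 ≈ -1.2767)
√(-430986 + I) = √(-430986 - 6238379771/4886515975) = √(-2106026212381121/4886515975) = I*√411645229222763622196319/977303195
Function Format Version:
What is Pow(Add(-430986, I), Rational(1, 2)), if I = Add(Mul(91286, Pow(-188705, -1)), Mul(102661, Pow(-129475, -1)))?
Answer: Mul(Rational(1, 977303195), I, Pow(411645229222763622196319, Rational(1, 2))) ≈ Mul(656.50, I)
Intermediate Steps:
I = Rational(-6238379771, 4886515975) (I = Add(Mul(91286, Rational(-1, 188705)), Mul(102661, Rational(-1, 129475))) = Add(Rational(-91286, 188705), Rational(-102661, 129475)) = Rational(-6238379771, 4886515975) ≈ -1.2767)
Pow(Add(-430986, I), Rational(1, 2)) = Pow(Add(-430986, Rational(-6238379771, 4886515975)), Rational(1, 2)) = Pow(Rational(-2106026212381121, 4886515975), Rational(1, 2)) = Mul(Rational(1, 977303195), I, Pow(411645229222763622196319, Rational(1, 2)))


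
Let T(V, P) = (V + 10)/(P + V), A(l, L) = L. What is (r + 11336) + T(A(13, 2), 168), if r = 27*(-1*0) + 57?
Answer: 968411/85 ≈ 11393.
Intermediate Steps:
T(V, P) = (10 + V)/(P + V)
r = 57 (r = 27*0 + 57 = 0 + 57 = 57)
(r + 11336) + T(A(13, 2), 168) = (57 + 11336) + (10 + 2)/(168 + 2) = 11393 + 12/170 = 11393 + (1/170)*12 = 11393 + 6/85 = 968411/85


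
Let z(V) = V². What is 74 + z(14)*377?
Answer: 73966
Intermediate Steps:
74 + z(14)*377 = 74 + 14²*377 = 74 + 196*377 = 74 + 73892 = 73966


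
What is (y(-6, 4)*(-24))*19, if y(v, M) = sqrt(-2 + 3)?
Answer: -456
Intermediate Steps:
y(v, M) = 1 (y(v, M) = sqrt(1) = 1)
(y(-6, 4)*(-24))*19 = (1*(-24))*19 = -24*19 = -456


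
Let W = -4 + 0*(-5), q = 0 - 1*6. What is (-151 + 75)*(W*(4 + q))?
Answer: -608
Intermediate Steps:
q = -6 (q = 0 - 6 = -6)
W = -4 (W = -4 + 0 = -4)
(-151 + 75)*(W*(4 + q)) = (-151 + 75)*(-4*(4 - 6)) = -(-304)*(-2) = -76*8 = -608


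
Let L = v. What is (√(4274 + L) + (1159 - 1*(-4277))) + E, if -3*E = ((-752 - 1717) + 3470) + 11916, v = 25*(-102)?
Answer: 3391/3 + 2*√431 ≈ 1171.9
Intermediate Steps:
v = -2550
L = -2550
E = -12917/3 (E = -(((-752 - 1717) + 3470) + 11916)/3 = -((-2469 + 3470) + 11916)/3 = -(1001 + 11916)/3 = -⅓*12917 = -12917/3 ≈ -4305.7)
(√(4274 + L) + (1159 - 1*(-4277))) + E = (√(4274 - 2550) + (1159 - 1*(-4277))) - 12917/3 = (√1724 + (1159 + 4277)) - 12917/3 = (2*√431 + 5436) - 12917/3 = (5436 + 2*√431) - 12917/3 = 3391/3 + 2*√431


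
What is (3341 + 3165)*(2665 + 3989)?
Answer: 43290924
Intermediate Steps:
(3341 + 3165)*(2665 + 3989) = 6506*6654 = 43290924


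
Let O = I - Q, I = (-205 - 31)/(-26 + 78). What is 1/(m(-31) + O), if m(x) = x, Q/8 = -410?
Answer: 13/42178 ≈ 0.00030822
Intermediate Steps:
Q = -3280 (Q = 8*(-410) = -3280)
I = -59/13 (I = -236/52 = -236*1/52 = -59/13 ≈ -4.5385)
O = 42581/13 (O = -59/13 - 1*(-3280) = -59/13 + 3280 = 42581/13 ≈ 3275.5)
1/(m(-31) + O) = 1/(-31 + 42581/13) = 1/(42178/13) = 13/42178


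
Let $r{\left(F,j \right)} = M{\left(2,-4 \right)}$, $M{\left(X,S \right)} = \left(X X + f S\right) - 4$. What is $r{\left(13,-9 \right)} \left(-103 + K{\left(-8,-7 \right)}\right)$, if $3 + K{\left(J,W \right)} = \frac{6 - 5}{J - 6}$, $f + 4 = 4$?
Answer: $0$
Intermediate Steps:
$f = 0$ ($f = -4 + 4 = 0$)
$M{\left(X,S \right)} = -4 + X^{2}$ ($M{\left(X,S \right)} = \left(X X + 0 S\right) - 4 = \left(X^{2} + 0\right) - 4 = X^{2} - 4 = -4 + X^{2}$)
$r{\left(F,j \right)} = 0$ ($r{\left(F,j \right)} = -4 + 2^{2} = -4 + 4 = 0$)
$K{\left(J,W \right)} = -3 + \frac{1}{-6 + J}$ ($K{\left(J,W \right)} = -3 + \frac{6 - 5}{J - 6} = -3 + 1 \frac{1}{-6 + J} = -3 + \frac{1}{-6 + J}$)
$r{\left(13,-9 \right)} \left(-103 + K{\left(-8,-7 \right)}\right) = 0 \left(-103 + \frac{19 - -24}{-6 - 8}\right) = 0 \left(-103 + \frac{19 + 24}{-14}\right) = 0 \left(-103 - \frac{43}{14}\right) = 0 \left(- \frac{1485}{14}\right) = 0$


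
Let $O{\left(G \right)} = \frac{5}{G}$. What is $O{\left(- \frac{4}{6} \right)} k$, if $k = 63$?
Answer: $- \frac{945}{2} \approx -472.5$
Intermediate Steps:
$O{\left(- \frac{4}{6} \right)} k = \frac{5}{\left(-4\right) \frac{1}{6}} \cdot 63 = \frac{5}{- \frac{2}{3}} \cdot 63 = 5 \left(- \frac{3}{2}\right) 63 = \left(- \frac{15}{2}\right) 63 = - \frac{945}{2}$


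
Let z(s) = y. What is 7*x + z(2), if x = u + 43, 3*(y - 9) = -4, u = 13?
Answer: 1199/3 ≈ 399.67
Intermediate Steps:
y = 23/3 (y = 9 + (⅓)*(-4) = 9 - 4/3 = 23/3 ≈ 7.6667)
z(s) = 23/3
x = 56 (x = 13 + 43 = 56)
7*x + z(2) = 7*56 + 23/3 = 392 + 23/3 = 1199/3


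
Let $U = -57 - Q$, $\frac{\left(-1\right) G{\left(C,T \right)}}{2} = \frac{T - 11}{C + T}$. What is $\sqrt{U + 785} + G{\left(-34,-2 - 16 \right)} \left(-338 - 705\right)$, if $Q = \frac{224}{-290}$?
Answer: $\frac{30247}{26} + \frac{2 \sqrt{3830610}}{145} \approx 1190.3$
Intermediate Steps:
$Q = - \frac{112}{145}$ ($Q = 224 \left(- \frac{1}{290}\right) = - \frac{112}{145} \approx -0.77241$)
$G{\left(C,T \right)} = - \frac{2 \left(-11 + T\right)}{C + T}$ ($G{\left(C,T \right)} = - 2 \frac{T - 11}{C + T} = - 2 \frac{-11 + T}{C + T} = - \frac{2 \left(-11 + T\right)}{C + T}$)
$U = - \frac{8153}{145}$ ($U = -57 - - \frac{112}{145} = -57 + \frac{112}{145} = - \frac{8153}{145} \approx -56.228$)
$\sqrt{U + 785} + G{\left(-34,-2 - 16 \right)} \left(-338 - 705\right) = \sqrt{- \frac{8153}{145} + 785} + \frac{2 \left(11 - \left(-2 - 16\right)\right)}{-34 - 18} \left(-338 - 705\right) = \sqrt{\frac{105672}{145}} + \frac{2 \left(11 - -18\right)}{-34 - 18} \left(-1043\right) = \frac{2 \sqrt{3830610}}{145} + \frac{2 \left(11 + 18\right)}{-52} \left(-1043\right) = \frac{2 \sqrt{3830610}}{145} + 2 \left(- \frac{1}{52}\right) 29 \left(-1043\right) = \frac{2 \sqrt{3830610}}{145} - - \frac{30247}{26} = \frac{2 \sqrt{3830610}}{145} + \frac{30247}{26} = \frac{30247}{26} + \frac{2 \sqrt{3830610}}{145}$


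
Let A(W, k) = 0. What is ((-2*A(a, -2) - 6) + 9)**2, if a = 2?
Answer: 9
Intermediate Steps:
((-2*A(a, -2) - 6) + 9)**2 = ((-2*0 - 6) + 9)**2 = ((0 - 6) + 9)**2 = (-6 + 9)**2 = 3**2 = 9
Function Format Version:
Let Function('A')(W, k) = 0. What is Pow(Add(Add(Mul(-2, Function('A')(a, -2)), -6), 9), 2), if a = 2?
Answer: 9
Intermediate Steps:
Pow(Add(Add(Mul(-2, Function('A')(a, -2)), -6), 9), 2) = Pow(Add(Add(Mul(-2, 0), -6), 9), 2) = Pow(Add(Add(0, -6), 9), 2) = Pow(Add(-6, 9), 2) = Pow(3, 2) = 9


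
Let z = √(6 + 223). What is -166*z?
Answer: -166*√229 ≈ -2512.0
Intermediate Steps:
z = √229 ≈ 15.133
-166*z = -166*√229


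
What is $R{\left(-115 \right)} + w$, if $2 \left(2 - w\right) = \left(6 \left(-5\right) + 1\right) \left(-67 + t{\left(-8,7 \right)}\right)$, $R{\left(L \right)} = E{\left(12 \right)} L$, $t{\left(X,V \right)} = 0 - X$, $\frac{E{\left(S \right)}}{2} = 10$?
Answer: $- \frac{6307}{2} \approx -3153.5$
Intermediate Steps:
$E{\left(S \right)} = 20$ ($E{\left(S \right)} = 2 \cdot 10 = 20$)
$t{\left(X,V \right)} = - X$
$R{\left(L \right)} = 20 L$
$w = - \frac{1707}{2}$ ($w = 2 - \frac{\left(6 \left(-5\right) + 1\right) \left(-67 - -8\right)}{2} = 2 - \frac{\left(-30 + 1\right) \left(-67 + 8\right)}{2} = 2 - \frac{\left(-29\right) \left(-59\right)}{2} = 2 - \frac{1711}{2} = - \frac{1707}{2} \approx -853.5$)
$R{\left(-115 \right)} + w = 20 \left(-115\right) - \frac{1707}{2} = -2300 - \frac{1707}{2} = - \frac{6307}{2}$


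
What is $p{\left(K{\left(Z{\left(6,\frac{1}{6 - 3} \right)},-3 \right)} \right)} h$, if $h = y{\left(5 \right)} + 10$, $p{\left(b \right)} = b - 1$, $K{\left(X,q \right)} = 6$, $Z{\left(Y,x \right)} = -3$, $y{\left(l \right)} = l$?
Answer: $75$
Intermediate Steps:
$p{\left(b \right)} = -1 + b$
$h = 15$ ($h = 5 + 10 = 15$)
$p{\left(K{\left(Z{\left(6,\frac{1}{6 - 3} \right)},-3 \right)} \right)} h = \left(-1 + 6\right) 15 = 5 \cdot 15 = 75$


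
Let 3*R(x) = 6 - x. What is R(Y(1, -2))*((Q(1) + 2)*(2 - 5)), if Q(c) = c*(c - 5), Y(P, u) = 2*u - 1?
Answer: 22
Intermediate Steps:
Y(P, u) = -1 + 2*u
Q(c) = c*(-5 + c)
R(x) = 2 - x/3 (R(x) = (6 - x)/3 = 2 - x/3)
R(Y(1, -2))*((Q(1) + 2)*(2 - 5)) = (2 - (-1 + 2*(-2))/3)*((1*(-5 + 1) + 2)*(2 - 5)) = (2 - (-1 - 4)/3)*((1*(-4) + 2)*(-3)) = (2 - 1/3*(-5))*((-4 + 2)*(-3)) = (2 + 5/3)*(-2*(-3)) = (11/3)*6 = 22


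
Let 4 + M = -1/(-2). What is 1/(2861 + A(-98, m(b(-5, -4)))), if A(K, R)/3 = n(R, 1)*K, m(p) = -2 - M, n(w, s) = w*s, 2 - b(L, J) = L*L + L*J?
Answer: 1/2420 ≈ 0.00041322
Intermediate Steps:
b(L, J) = 2 - L² - J*L (b(L, J) = 2 - (L*L + L*J) = 2 - (L² + J*L) = 2 + (-L² - J*L) = 2 - L² - J*L)
M = -7/2 (M = -4 - 1/(-2) = -4 - 1*(-½) = -4 + ½ = -7/2 ≈ -3.5000)
n(w, s) = s*w
m(p) = 3/2 (m(p) = -2 - 1*(-7/2) = -2 + 7/2 = 3/2)
A(K, R) = 3*K*R (A(K, R) = 3*((1*R)*K) = 3*(R*K) = 3*(K*R) = 3*K*R)
1/(2861 + A(-98, m(b(-5, -4)))) = 1/(2861 + 3*(-98)*(3/2)) = 1/(2861 - 441) = 1/2420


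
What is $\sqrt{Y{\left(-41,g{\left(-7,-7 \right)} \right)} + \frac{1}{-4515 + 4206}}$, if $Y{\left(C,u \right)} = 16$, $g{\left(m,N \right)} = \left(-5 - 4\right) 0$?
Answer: $\frac{\sqrt{1527387}}{309} \approx 3.9996$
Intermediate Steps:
$g{\left(m,N \right)} = 0$ ($g{\left(m,N \right)} = \left(-9\right) 0 = 0$)
$\sqrt{Y{\left(-41,g{\left(-7,-7 \right)} \right)} + \frac{1}{-4515 + 4206}} = \sqrt{16 + \frac{1}{-4515 + 4206}} = \sqrt{16 + \frac{1}{-309}} = \sqrt{16 - \frac{1}{309}} = \sqrt{\frac{4943}{309}} = \frac{\sqrt{1527387}}{309}$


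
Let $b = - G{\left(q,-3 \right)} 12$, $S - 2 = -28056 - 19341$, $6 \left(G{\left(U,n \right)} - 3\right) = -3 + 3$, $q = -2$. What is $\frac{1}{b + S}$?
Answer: $- \frac{1}{47431} \approx -2.1083 \cdot 10^{-5}$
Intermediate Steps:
$G{\left(U,n \right)} = 3$ ($G{\left(U,n \right)} = 3 + \frac{-3 + 3}{6} = 3 + \frac{1}{6} \cdot 0 = 3 + 0 = 3$)
$S = -47395$ ($S = 2 - 47397 = -47395$)
$b = -36$ ($b = \left(-1\right) 3 \cdot 12 = \left(-3\right) 12 = -36$)
$\frac{1}{b + S} = \frac{1}{-36 - 47395} = \frac{1}{-47431} = - \frac{1}{47431}$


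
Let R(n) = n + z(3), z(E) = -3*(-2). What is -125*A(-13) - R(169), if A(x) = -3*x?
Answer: -5050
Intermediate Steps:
z(E) = 6
R(n) = 6 + n (R(n) = n + 6 = 6 + n)
-125*A(-13) - R(169) = -(-375)*(-13) - (6 + 169) = -125*39 - 1*175 = -4875 - 175 = -5050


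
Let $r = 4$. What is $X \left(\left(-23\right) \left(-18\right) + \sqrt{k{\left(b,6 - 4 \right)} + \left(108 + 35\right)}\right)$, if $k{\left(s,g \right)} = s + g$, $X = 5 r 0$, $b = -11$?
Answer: $0$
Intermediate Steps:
$X = 0$ ($X = 5 \cdot 4 \cdot 0 = 20 \cdot 0 = 0$)
$k{\left(s,g \right)} = g + s$
$X \left(\left(-23\right) \left(-18\right) + \sqrt{k{\left(b,6 - 4 \right)} + \left(108 + 35\right)}\right) = 0 \left(\left(-23\right) \left(-18\right) + \sqrt{\left(\left(6 - 4\right) - 11\right) + \left(108 + 35\right)}\right) = 0 \left(414 + \sqrt{\left(2 - 11\right) + 143}\right) = 0 \left(414 + \sqrt{-9 + 143}\right) = 0 \left(414 + \sqrt{134}\right) = 0$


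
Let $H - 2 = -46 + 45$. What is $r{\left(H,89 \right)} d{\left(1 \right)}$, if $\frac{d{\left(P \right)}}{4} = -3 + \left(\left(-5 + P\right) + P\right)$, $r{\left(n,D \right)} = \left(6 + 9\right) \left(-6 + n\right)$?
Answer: $1800$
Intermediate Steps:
$H = 1$ ($H = 2 + \left(-46 + 45\right) = 2 - 1 = 1$)
$r{\left(n,D \right)} = -90 + 15 n$ ($r{\left(n,D \right)} = 15 \left(-6 + n\right) = -90 + 15 n$)
$d{\left(P \right)} = -32 + 8 P$ ($d{\left(P \right)} = 4 \left(-3 + \left(\left(-5 + P\right) + P\right)\right) = 4 \left(-3 + \left(-5 + 2 P\right)\right) = 4 \left(-8 + 2 P\right) = -32 + 8 P$)
$r{\left(H,89 \right)} d{\left(1 \right)} = \left(-90 + 15 \cdot 1\right) \left(-32 + 8 \cdot 1\right) = \left(-90 + 15\right) \left(-32 + 8\right) = \left(-75\right) \left(-24\right) = 1800$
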